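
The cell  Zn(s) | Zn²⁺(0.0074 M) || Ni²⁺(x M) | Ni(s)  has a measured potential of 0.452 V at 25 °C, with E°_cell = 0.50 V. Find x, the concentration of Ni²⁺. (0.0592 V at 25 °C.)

1.8 × 10^-4 M

From the Nernst equation, log Q = n(E° − E)/0.0592 = 2(0.50 − 0.452)/0.0592 = 1.622, so Q = 41.8.
With Q = [Zn²⁺]/[Ni²⁺] and the known concentrations, [Ni²⁺] in the denominator gives [Ni²⁺] = 1.8 × 10^-4 M.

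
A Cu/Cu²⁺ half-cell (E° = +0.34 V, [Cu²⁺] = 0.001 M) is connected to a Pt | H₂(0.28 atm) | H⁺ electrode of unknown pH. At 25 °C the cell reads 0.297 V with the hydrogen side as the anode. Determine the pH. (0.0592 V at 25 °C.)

E°_cell = 0.34 V and n = 2.
log Q = n(E° − E)/0.0592 = 2×(0.34 − 0.297)/0.0592 = 1.453.
With Q = [H⁺]^2 / ([Cu²⁺]·P(H₂)), solving for [H⁺] gives log[H⁺] = -1.050, so pH = 1.05.

pH = 1.05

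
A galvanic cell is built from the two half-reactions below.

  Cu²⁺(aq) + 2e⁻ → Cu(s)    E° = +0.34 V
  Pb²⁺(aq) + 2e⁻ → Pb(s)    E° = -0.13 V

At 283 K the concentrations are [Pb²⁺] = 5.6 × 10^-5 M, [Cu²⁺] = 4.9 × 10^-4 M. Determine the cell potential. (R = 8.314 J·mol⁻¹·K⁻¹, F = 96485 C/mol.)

The Cu²⁺/Cu couple has the higher reduction potential and acts as the cathode, so E°_cell = +0.34 − (-0.13) = 0.47 V.
Balancing electrons gives n = 2; the reaction quotient is Q = [Pb²⁺]/[Cu²⁺] = 0.114.
E = E° − (RT/nF) ln Q = 0.47 − (8.314×283)/(2×96485) × (-2.169) = 0.470 + 0.026 = 0.496 V.

0.496 V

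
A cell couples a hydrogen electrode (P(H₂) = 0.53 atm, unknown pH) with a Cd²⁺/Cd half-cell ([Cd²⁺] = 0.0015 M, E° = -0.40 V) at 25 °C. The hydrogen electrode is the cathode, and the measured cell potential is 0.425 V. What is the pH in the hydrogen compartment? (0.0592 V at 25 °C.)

pH = 1.13

E°_cell = 0.40 V and n = 2.
log Q = n(E° − E)/0.0592 = 2×(0.40 − 0.425)/0.0592 = -0.845.
With Q = [Cd²⁺]·P(H₂) / [H⁺]^2, solving for [H⁺] gives log[H⁺] = -1.128, so pH = 1.13.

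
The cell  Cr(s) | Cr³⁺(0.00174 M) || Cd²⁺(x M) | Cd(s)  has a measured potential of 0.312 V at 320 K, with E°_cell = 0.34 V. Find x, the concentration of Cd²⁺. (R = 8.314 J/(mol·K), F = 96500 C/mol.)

From the Nernst equation, ln Q = nF(E° − E)/RT = 6×96500×(0.34 − 0.312)/(8.314×320) = 6.094, so Q = 443.
With Q = [Cr³⁺]^2/[Cd²⁺]^3 and the known concentrations, [Cd²⁺]^3 in the denominator gives [Cd²⁺] = 0.0019 M.

0.0019 M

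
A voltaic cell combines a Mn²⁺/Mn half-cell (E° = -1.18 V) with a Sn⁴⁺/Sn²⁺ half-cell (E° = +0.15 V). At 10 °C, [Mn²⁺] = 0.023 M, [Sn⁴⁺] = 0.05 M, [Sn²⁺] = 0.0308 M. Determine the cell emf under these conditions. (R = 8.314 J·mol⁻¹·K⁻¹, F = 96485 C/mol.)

1.38 V

The Sn⁴⁺/Sn²⁺ couple has the higher reduction potential and acts as the cathode, so E°_cell = +0.15 − (-1.18) = 1.33 V.
Balancing electrons gives n = 2; the reaction quotient is Q = [Mn²⁺]·[Sn²⁺]/[Sn⁴⁺] = 0.0142.
E = E° − (RT/nF) ln Q = 1.33 − (8.314×283)/(2×96485) × (-4.257) = 1.330 + 0.052 = 1.382 V.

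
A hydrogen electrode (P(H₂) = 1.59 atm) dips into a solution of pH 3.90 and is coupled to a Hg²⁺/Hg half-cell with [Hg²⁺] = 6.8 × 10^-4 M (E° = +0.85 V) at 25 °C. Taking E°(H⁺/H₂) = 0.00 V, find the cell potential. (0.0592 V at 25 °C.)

0.99 V

The Hg²⁺/Hg couple is the cathode, so E°_cell = 0.85 V; n = 2.
[H⁺] = 10^(−3.90) = 1.3 × 10^-4 M, and Q = [H⁺]^2 / ([Hg²⁺]·P(H₂)) = 1.47 × 10^-5.
E = E° − (0.0592/2) log Q = 0.85 − (0.0592/2)(-4.834) = 0.993 V.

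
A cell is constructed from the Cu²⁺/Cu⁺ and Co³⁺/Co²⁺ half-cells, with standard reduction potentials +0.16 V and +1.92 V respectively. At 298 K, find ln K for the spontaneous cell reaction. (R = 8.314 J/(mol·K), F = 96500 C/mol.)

E°_cell = +1.92 − (+0.16) = 1.76 V, with n = 1 electron transferred.
At equilibrium E = 0, so the Nernst equation gives ln K = nFE°/RT = (1)(96500)(1.76)/((8.314)(298)) = 68.55.

ln K = 68.6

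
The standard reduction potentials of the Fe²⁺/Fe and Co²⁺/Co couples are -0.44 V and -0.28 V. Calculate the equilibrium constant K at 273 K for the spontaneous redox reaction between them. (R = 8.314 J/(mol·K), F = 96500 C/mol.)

E°_cell = -0.28 − (-0.44) = 0.16 V, with n = 2 electrons transferred.
At equilibrium E = 0, so the Nernst equation gives ln K = nFE°/RT = (2)(96500)(0.16)/((8.314)(273)) = 13.61.
K = e^13.61 = 8.1 × 10^5.

8.1 × 10^5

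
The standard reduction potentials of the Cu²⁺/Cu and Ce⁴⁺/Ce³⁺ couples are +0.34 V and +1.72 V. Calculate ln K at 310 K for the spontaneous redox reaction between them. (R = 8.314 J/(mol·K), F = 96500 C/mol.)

ln K = 103.3

E°_cell = +1.72 − (+0.34) = 1.38 V, with n = 2 electrons transferred.
At equilibrium E = 0, so the Nernst equation gives ln K = nFE°/RT = (2)(96500)(1.38)/((8.314)(310)) = 103.34.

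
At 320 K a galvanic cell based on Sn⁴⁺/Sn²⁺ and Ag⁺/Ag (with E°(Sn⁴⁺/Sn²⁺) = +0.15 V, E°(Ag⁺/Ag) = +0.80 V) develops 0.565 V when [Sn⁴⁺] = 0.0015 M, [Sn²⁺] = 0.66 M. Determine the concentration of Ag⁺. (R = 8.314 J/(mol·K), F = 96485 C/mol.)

0.0022 M

From the Nernst equation, ln Q = nF(E° − E)/RT = 2×96485×(0.65 − 0.565)/(8.314×320) = 6.165, so Q = 476.
With Q = [Sn⁴⁺]/([Sn²⁺]·[Ag⁺]^2) and the known concentrations, [Ag⁺]^2 in the denominator gives [Ag⁺] = 0.0022 M.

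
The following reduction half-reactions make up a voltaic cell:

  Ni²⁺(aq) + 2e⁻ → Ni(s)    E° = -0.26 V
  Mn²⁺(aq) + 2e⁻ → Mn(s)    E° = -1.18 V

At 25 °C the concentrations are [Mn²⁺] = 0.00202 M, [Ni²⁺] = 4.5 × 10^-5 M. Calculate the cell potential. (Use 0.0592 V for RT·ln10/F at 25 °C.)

0.871 V

The Ni²⁺/Ni couple has the higher reduction potential and acts as the cathode, so E°_cell = -0.26 − (-1.18) = 0.92 V.
Balancing electrons gives n = 2; the reaction quotient is Q = [Mn²⁺]/[Ni²⁺] = 44.9.
At 25 °C, E = E° − (0.0592/n) log Q = 0.92 − (0.0592/2)(1.652) = 0.920 − 0.049 = 0.871 V.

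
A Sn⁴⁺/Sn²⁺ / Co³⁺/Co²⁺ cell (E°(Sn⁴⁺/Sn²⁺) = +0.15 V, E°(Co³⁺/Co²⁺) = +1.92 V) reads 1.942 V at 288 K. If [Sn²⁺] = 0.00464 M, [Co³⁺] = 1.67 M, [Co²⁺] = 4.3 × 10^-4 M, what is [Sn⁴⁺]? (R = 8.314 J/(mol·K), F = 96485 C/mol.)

0.067 M

From the Nernst equation, ln Q = nF(E° − E)/RT = 2×96485×(1.77 − 1.942)/(8.314×288) = -13.862, so Q = 9.55 × 10^-7.
With Q = [Sn⁴⁺]·[Co²⁺]^2/([Sn²⁺]·[Co³⁺]^2) and the known concentrations, [Sn⁴⁺] in the numerator gives [Sn⁴⁺] = 0.067 M.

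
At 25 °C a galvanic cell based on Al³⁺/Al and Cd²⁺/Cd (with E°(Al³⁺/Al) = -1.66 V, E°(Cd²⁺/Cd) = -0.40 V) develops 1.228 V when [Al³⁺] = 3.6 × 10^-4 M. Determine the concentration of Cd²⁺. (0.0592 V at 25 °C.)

4.2 × 10^-4 M

From the Nernst equation, log Q = n(E° − E)/0.0592 = 6(1.26 − 1.228)/0.0592 = 3.243, so Q = 1750.
With Q = [Al³⁺]^2/[Cd²⁺]^3 and the known concentrations, [Cd²⁺]^3 in the denominator gives [Cd²⁺] = 4.2 × 10^-4 M.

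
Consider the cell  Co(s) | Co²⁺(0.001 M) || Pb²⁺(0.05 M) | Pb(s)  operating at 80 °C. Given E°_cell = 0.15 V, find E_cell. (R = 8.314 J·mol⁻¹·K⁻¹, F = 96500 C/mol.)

0.209 V

Balancing electrons gives n = 2; the reaction quotient is Q = [Co²⁺]/[Pb²⁺] = 0.0200.
E = E° − (RT/nF) ln Q = 0.15 − (8.314×353)/(2×96500) × (-3.912) = 0.150 + 0.059 = 0.209 V.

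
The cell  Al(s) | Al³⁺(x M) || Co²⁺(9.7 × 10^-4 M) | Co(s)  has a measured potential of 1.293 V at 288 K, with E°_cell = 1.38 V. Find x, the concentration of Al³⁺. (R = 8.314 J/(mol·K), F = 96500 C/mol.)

From the Nernst equation, ln Q = nF(E° − E)/RT = 6×96500×(1.38 − 1.293)/(8.314×288) = 21.038, so Q = 1.37 × 10^9.
With Q = [Al³⁺]^2/[Co²⁺]^3 and the known concentrations, [Al³⁺]^2 in the numerator gives [Al³⁺] = 1.1 M.

1.1 M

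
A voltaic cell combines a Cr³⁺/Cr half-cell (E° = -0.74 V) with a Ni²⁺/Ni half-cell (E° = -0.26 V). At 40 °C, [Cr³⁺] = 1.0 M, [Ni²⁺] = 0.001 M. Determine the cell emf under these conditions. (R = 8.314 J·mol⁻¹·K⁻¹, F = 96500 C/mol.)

The Ni²⁺/Ni couple has the higher reduction potential and acts as the cathode, so E°_cell = -0.26 − (-0.74) = 0.48 V.
Balancing electrons gives n = 6; the reaction quotient is Q = [Cr³⁺]^2/[Ni²⁺]^3 = 1 × 10^9.
E = E° − (RT/nF) ln Q = 0.48 − (8.314×313)/(6×96500) × (20.723) = 0.480 − 0.093 = 0.387 V.

0.387 V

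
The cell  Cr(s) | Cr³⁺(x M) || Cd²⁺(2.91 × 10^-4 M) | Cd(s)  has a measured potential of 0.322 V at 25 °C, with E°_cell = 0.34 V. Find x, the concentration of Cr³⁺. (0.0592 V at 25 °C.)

From the Nernst equation, log Q = n(E° − E)/0.0592 = 6(0.34 − 0.322)/0.0592 = 1.824, so Q = 66.7.
With Q = [Cr³⁺]^2/[Cd²⁺]^3 and the known concentrations, [Cr³⁺]^2 in the numerator gives [Cr³⁺] = 4.1 × 10^-5 M.

4.1 × 10^-5 M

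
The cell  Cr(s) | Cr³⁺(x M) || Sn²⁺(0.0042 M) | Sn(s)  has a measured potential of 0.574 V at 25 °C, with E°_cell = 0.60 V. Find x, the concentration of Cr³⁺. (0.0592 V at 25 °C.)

0.0057 M

From the Nernst equation, log Q = n(E° − E)/0.0592 = 6(0.60 − 0.574)/0.0592 = 2.635, so Q = 432.
With Q = [Cr³⁺]^2/[Sn²⁺]^3 and the known concentrations, [Cr³⁺]^2 in the numerator gives [Cr³⁺] = 0.0057 M.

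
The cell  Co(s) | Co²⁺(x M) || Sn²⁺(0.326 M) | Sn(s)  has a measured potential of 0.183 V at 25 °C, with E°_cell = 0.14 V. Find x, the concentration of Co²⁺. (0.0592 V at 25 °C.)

From the Nernst equation, log Q = n(E° − E)/0.0592 = 2(0.14 − 0.183)/0.0592 = -1.453, so Q = 0.0353.
With Q = [Co²⁺]/[Sn²⁺] and the known concentrations, [Co²⁺] in the numerator gives [Co²⁺] = 0.011 M.

0.011 M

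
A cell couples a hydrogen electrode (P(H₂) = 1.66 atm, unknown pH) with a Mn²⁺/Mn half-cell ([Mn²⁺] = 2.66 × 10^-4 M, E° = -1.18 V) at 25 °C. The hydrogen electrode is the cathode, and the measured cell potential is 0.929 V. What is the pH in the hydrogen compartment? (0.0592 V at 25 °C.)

pH = 5.92

E°_cell = 1.18 V and n = 2.
log Q = n(E° − E)/0.0592 = 2×(1.18 − 0.929)/0.0592 = 8.480.
With Q = [Mn²⁺]·P(H₂) / [H⁺]^2, solving for [H⁺] gives log[H⁺] = -5.917, so pH = 5.92.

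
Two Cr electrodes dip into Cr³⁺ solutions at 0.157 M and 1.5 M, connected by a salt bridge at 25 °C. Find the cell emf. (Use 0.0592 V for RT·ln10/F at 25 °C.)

0.019 V

Both half-cells are Cr³⁺/Cr, so E°_cell = 0. The concentrated side is the cathode; the cell reaction moves Cr³⁺ from high to low concentration with n = 3.
Q = [Cr³⁺]_dilute/[Cr³⁺]_conc = 0.157/1.5 = 0.105.
E = 0 − (0.0592/3) log Q = −(0.0592/3)(-0.980) = 0.0193 V.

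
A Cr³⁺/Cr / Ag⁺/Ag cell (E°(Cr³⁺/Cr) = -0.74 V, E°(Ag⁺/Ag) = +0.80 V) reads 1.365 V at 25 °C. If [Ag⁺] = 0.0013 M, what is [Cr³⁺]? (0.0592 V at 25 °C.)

1.6 M

From the Nernst equation, log Q = n(E° − E)/0.0592 = 3(1.54 − 1.365)/0.0592 = 8.868, so Q = 7.38 × 10^8.
With Q = [Cr³⁺]/[Ag⁺]^3 and the known concentrations, [Cr³⁺] in the numerator gives [Cr³⁺] = 1.6 M.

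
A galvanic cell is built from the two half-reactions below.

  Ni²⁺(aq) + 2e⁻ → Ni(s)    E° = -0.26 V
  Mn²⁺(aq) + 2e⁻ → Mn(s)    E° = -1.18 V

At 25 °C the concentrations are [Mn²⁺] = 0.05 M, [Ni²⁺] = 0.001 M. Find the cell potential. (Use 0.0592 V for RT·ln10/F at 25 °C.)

0.870 V

The Ni²⁺/Ni couple has the higher reduction potential and acts as the cathode, so E°_cell = -0.26 − (-1.18) = 0.92 V.
Balancing electrons gives n = 2; the reaction quotient is Q = [Mn²⁺]/[Ni²⁺] = 50.0.
At 25 °C, E = E° − (0.0592/n) log Q = 0.92 − (0.0592/2)(1.699) = 0.920 − 0.050 = 0.870 V.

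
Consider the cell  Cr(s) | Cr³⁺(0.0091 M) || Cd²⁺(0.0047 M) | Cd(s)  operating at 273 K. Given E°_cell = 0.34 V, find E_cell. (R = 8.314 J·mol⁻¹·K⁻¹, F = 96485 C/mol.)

0.314 V

Balancing electrons gives n = 6; the reaction quotient is Q = [Cr³⁺]^2/[Cd²⁺]^3 = 798.
E = E° − (RT/nF) ln Q = 0.34 − (8.314×273)/(6×96485) × (6.682) = 0.340 − 0.026 = 0.314 V.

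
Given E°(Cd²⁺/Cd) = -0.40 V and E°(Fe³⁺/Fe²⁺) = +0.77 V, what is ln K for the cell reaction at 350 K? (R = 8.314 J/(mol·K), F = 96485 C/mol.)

E°_cell = +0.77 − (-0.40) = 1.17 V, with n = 2 electrons transferred.
At equilibrium E = 0, so the Nernst equation gives ln K = nFE°/RT = (2)(96485)(1.17)/((8.314)(350)) = 77.59.

ln K = 77.6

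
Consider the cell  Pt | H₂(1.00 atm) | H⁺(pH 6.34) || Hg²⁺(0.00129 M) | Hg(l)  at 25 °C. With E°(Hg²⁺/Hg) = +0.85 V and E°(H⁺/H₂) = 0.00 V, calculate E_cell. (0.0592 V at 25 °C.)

The Hg²⁺/Hg couple is the cathode, so E°_cell = 0.85 V; n = 2.
[H⁺] = 10^(−6.34) = 4.6 × 10^-7 M, and Q = [H⁺]^2 / ([Hg²⁺]·P(H₂)) = 1.62 × 10^-10.
E = E° − (0.0592/2) log Q = 0.85 − (0.0592/2)(-9.791) = 1.140 V.

1.14 V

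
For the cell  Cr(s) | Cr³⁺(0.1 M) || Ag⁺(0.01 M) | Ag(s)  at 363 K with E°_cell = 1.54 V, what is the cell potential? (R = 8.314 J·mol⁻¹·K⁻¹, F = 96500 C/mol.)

Balancing electrons gives n = 3; the reaction quotient is Q = [Cr³⁺]/[Ag⁺]^3 = 1 × 10^5.
E = E° − (RT/nF) ln Q = 1.54 − (8.314×363)/(3×96500) × (11.513) = 1.540 − 0.120 = 1.420 V.

1.42 V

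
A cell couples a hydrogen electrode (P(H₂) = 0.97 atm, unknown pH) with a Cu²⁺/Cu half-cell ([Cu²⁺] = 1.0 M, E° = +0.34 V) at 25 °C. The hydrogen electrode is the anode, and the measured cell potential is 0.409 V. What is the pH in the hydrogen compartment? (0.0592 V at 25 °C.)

E°_cell = 0.34 V and n = 2.
log Q = n(E° − E)/0.0592 = 2×(0.34 − 0.409)/0.0592 = -2.331.
With Q = [H⁺]^2 / ([Cu²⁺]·P(H₂)), solving for [H⁺] gives log[H⁺] = -1.172, so pH = 1.17.

pH = 1.17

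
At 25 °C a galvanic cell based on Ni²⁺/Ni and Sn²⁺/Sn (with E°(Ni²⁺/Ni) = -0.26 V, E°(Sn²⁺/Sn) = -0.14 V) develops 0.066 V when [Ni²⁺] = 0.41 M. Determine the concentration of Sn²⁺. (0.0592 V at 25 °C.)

0.0061 M

From the Nernst equation, log Q = n(E° − E)/0.0592 = 2(0.12 − 0.066)/0.0592 = 1.824, so Q = 66.7.
With Q = [Ni²⁺]/[Sn²⁺] and the known concentrations, [Sn²⁺] in the denominator gives [Sn²⁺] = 0.0061 M.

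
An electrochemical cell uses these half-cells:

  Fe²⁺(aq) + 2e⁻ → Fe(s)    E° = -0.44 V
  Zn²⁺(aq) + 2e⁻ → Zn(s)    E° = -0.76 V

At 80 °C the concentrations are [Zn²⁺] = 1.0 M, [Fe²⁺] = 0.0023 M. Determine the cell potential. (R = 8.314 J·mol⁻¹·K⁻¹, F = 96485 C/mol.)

0.228 V

The Fe²⁺/Fe couple has the higher reduction potential and acts as the cathode, so E°_cell = -0.44 − (-0.76) = 0.32 V.
Balancing electrons gives n = 2; the reaction quotient is Q = [Zn²⁺]/[Fe²⁺] = 435.
E = E° − (RT/nF) ln Q = 0.32 − (8.314×353)/(2×96485) × (6.075) = 0.320 − 0.092 = 0.228 V.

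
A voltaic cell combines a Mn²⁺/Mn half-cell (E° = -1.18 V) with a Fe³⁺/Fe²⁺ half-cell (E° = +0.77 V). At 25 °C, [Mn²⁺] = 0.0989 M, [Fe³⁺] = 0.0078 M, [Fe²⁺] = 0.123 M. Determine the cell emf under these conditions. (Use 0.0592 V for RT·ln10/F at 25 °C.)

The Fe³⁺/Fe²⁺ couple has the higher reduction potential and acts as the cathode, so E°_cell = +0.77 − (-1.18) = 1.95 V.
Balancing electrons gives n = 2; the reaction quotient is Q = [Mn²⁺]·[Fe²⁺]^2/[Fe³⁺]^2 = 24.6.
At 25 °C, E = E° − (0.0592/n) log Q = 1.95 − (0.0592/2)(1.391) = 1.950 − 0.041 = 1.909 V.

1.91 V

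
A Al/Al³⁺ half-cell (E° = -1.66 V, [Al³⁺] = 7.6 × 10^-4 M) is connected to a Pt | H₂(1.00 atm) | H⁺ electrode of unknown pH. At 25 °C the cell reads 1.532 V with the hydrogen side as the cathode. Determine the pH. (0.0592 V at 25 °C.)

E°_cell = 1.66 V and n = 6.
log Q = n(E° − E)/0.0592 = 6×(1.66 − 1.532)/0.0592 = 12.973.
With Q = [Al³⁺]^2·P(H₂)^3 / [H⁺]^6, solving for [H⁺] gives log[H⁺] = -3.202, so pH = 3.20.

pH = 3.20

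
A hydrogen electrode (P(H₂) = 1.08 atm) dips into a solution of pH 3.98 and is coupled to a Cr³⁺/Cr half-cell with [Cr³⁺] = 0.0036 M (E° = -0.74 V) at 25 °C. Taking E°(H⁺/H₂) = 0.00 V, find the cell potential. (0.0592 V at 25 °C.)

0.55 V

The hydrogen couple is the cathode, so E°_cell = 0.74 V; n = 6.
[H⁺] = 10^(−3.98) = 1 × 10^-4 M, and Q = [Cr³⁺]^2·P(H₂)^3 / [H⁺]^6 = 1.24 × 10^19.
E = E° − (0.0592/6) log Q = 0.74 − (0.0592/6)(19.093) = 0.552 V.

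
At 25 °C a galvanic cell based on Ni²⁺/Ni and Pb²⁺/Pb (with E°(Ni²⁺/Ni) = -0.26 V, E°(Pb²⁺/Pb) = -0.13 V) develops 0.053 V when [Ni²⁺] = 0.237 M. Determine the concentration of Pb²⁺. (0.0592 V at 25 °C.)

From the Nernst equation, log Q = n(E° − E)/0.0592 = 2(0.13 − 0.053)/0.0592 = 2.601, so Q = 399.
With Q = [Ni²⁺]/[Pb²⁺] and the known concentrations, [Pb²⁺] in the denominator gives [Pb²⁺] = 5.9 × 10^-4 M.

5.9 × 10^-4 M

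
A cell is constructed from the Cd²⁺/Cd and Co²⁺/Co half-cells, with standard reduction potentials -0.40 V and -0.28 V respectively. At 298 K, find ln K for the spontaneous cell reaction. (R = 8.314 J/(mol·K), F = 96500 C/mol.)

E°_cell = -0.28 − (-0.40) = 0.12 V, with n = 2 electrons transferred.
At equilibrium E = 0, so the Nernst equation gives ln K = nFE°/RT = (2)(96500)(0.12)/((8.314)(298)) = 9.35.

ln K = 9.3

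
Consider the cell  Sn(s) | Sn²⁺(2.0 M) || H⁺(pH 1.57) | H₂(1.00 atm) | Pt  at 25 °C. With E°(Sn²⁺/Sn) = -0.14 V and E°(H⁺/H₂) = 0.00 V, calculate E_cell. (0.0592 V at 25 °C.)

0.038 V

The hydrogen couple is the cathode, so E°_cell = 0.14 V; n = 2.
[H⁺] = 10^(−1.57) = 0.027 M, and Q = [Sn²⁺]·P(H₂) / [H⁺]^2 = 2760.
E = E° − (0.0592/2) log Q = 0.14 − (0.0592/2)(3.441) = 0.038 V.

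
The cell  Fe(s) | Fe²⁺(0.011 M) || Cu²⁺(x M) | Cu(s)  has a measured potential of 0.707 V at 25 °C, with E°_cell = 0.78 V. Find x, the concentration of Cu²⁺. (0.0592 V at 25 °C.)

3.8 × 10^-5 M

From the Nernst equation, log Q = n(E° − E)/0.0592 = 2(0.78 − 0.707)/0.0592 = 2.466, so Q = 293.
With Q = [Fe²⁺]/[Cu²⁺] and the known concentrations, [Cu²⁺] in the denominator gives [Cu²⁺] = 3.8 × 10^-5 M.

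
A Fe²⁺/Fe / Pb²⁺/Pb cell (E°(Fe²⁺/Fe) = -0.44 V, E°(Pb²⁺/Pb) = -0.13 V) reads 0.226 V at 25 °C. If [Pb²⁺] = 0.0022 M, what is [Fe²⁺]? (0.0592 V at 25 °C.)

From the Nernst equation, log Q = n(E° − E)/0.0592 = 2(0.31 − 0.226)/0.0592 = 2.838, so Q = 688.
With Q = [Fe²⁺]/[Pb²⁺] and the known concentrations, [Fe²⁺] in the numerator gives [Fe²⁺] = 1.5 M.

1.5 M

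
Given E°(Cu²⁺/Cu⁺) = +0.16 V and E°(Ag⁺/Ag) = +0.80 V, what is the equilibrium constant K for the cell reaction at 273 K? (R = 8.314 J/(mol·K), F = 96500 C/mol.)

E°_cell = +0.80 − (+0.16) = 0.64 V, with n = 1 electron transferred.
At equilibrium E = 0, so the Nernst equation gives ln K = nFE°/RT = (1)(96500)(0.64)/((8.314)(273)) = 27.21.
K = e^27.21 = 6.6 × 10^11.

6.6 × 10^11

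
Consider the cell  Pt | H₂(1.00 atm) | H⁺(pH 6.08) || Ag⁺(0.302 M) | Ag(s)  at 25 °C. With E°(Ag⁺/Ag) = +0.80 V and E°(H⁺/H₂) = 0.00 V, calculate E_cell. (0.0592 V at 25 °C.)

1.13 V

The Ag⁺/Ag couple is the cathode, so E°_cell = 0.80 V; n = 2.
[H⁺] = 10^(−6.08) = 8.3 × 10^-7 M, and Q = [H⁺]^2 / ([Ag⁺]^2·P(H₂)) = 7.59 × 10^-12.
E = E° − (0.0592/2) log Q = 0.80 − (0.0592/2)(-11.120) = 1.129 V.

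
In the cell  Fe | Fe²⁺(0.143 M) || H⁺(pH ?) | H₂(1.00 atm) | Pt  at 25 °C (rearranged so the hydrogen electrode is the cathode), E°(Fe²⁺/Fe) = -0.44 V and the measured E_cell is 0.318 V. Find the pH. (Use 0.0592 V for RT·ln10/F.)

pH = 2.48

E°_cell = 0.44 V and n = 2.
log Q = n(E° − E)/0.0592 = 2×(0.44 − 0.318)/0.0592 = 4.122.
With Q = [Fe²⁺]·P(H₂) / [H⁺]^2, solving for [H⁺] gives log[H⁺] = -2.483, so pH = 2.48.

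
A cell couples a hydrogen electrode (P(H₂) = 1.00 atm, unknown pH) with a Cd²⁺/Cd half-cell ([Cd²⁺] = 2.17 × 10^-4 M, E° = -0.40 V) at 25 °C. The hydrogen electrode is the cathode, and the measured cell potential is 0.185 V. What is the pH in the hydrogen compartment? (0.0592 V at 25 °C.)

pH = 5.46

E°_cell = 0.40 V and n = 2.
log Q = n(E° − E)/0.0592 = 2×(0.40 − 0.185)/0.0592 = 7.264.
With Q = [Cd²⁺]·P(H₂) / [H⁺]^2, solving for [H⁺] gives log[H⁺] = -5.464, so pH = 5.46.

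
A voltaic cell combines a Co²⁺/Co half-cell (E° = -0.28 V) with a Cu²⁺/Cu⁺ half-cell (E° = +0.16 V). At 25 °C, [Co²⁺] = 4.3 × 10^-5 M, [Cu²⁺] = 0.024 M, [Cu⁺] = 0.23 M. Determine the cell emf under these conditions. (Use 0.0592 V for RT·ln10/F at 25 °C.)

0.511 V

The Cu²⁺/Cu⁺ couple has the higher reduction potential and acts as the cathode, so E°_cell = +0.16 − (-0.28) = 0.44 V.
Balancing electrons gives n = 2; the reaction quotient is Q = [Co²⁺]·[Cu⁺]^2/[Cu²⁺]^2 = 0.00395.
At 25 °C, E = E° − (0.0592/n) log Q = 0.44 − (0.0592/2)(-2.403) = 0.440 + 0.071 = 0.511 V.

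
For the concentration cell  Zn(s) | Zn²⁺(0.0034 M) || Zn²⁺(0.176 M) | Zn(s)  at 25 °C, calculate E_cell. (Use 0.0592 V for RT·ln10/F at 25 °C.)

0.051 V

Both half-cells are Zn²⁺/Zn, so E°_cell = 0. The concentrated side is the cathode; the cell reaction moves Zn²⁺ from high to low concentration with n = 2.
Q = [Zn²⁺]_dilute/[Zn²⁺]_conc = 0.0034/0.176 = 0.0193.
E = 0 − (0.0592/2) log Q = −(0.0592/2)(-1.714) = 0.0507 V.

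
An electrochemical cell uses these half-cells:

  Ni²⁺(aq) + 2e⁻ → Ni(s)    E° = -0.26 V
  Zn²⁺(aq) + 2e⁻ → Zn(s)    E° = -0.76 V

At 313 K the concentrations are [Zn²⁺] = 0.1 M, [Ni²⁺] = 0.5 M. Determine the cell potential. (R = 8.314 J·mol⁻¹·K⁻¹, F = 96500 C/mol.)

0.522 V

The Ni²⁺/Ni couple has the higher reduction potential and acts as the cathode, so E°_cell = -0.26 − (-0.76) = 0.50 V.
Balancing electrons gives n = 2; the reaction quotient is Q = [Zn²⁺]/[Ni²⁺] = 0.200.
E = E° − (RT/nF) ln Q = 0.50 − (8.314×313)/(2×96500) × (-1.609) = 0.500 + 0.022 = 0.522 V.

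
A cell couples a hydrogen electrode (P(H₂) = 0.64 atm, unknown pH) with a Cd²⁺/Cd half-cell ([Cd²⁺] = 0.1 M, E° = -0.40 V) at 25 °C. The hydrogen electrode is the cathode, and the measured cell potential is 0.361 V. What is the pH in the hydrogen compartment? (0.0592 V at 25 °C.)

pH = 1.26

E°_cell = 0.40 V and n = 2.
log Q = n(E° − E)/0.0592 = 2×(0.40 − 0.361)/0.0592 = 1.318.
With Q = [Cd²⁺]·P(H₂) / [H⁺]^2, solving for [H⁺] gives log[H⁺] = -1.256, so pH = 1.26.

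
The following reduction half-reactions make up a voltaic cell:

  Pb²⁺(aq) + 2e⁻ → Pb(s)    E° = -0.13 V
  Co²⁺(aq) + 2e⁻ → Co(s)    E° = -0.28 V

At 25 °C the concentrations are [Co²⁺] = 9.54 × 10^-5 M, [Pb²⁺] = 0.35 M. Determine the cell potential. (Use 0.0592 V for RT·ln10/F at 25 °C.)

The Pb²⁺/Pb couple has the higher reduction potential and acts as the cathode, so E°_cell = -0.13 − (-0.28) = 0.15 V.
Balancing electrons gives n = 2; the reaction quotient is Q = [Co²⁺]/[Pb²⁺] = 2.73 × 10^-4.
At 25 °C, E = E° − (0.0592/n) log Q = 0.15 − (0.0592/2)(-3.565) = 0.150 + 0.106 = 0.256 V.

0.256 V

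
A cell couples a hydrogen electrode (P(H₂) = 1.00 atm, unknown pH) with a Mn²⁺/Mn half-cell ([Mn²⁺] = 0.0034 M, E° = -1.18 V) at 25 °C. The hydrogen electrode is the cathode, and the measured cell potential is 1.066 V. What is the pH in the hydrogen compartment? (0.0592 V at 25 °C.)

E°_cell = 1.18 V and n = 2.
log Q = n(E° − E)/0.0592 = 2×(1.18 − 1.066)/0.0592 = 3.851.
With Q = [Mn²⁺]·P(H₂) / [H⁺]^2, solving for [H⁺] gives log[H⁺] = -3.160, so pH = 3.16.

pH = 3.16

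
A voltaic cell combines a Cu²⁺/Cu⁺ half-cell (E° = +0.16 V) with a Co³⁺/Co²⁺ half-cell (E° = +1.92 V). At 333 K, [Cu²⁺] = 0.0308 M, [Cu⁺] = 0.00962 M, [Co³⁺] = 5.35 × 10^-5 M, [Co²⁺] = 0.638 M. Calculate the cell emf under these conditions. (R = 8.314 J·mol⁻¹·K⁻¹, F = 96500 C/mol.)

1.46 V

The Co³⁺/Co²⁺ couple has the higher reduction potential and acts as the cathode, so E°_cell = +1.92 − (+0.16) = 1.76 V.
Balancing electrons gives n = 1; the reaction quotient is Q = [Cu²⁺]·[Co²⁺]/([Cu⁺]·[Co³⁺]) = 3.82 × 10^4.
E = E° − (RT/nF) ln Q = 1.76 − (8.314×333)/(1×96500) × (10.550) = 1.760 − 0.303 = 1.457 V.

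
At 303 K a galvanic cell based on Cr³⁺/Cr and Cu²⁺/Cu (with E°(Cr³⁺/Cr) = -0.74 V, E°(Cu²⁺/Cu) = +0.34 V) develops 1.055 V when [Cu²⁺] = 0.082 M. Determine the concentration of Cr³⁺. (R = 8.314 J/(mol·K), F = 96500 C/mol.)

From the Nernst equation, ln Q = nF(E° − E)/RT = 6×96500×(1.08 − 1.055)/(8.314×303) = 5.746, so Q = 313.
With Q = [Cr³⁺]^2/[Cu²⁺]^3 and the known concentrations, [Cr³⁺]^2 in the numerator gives [Cr³⁺] = 0.42 M.

0.42 M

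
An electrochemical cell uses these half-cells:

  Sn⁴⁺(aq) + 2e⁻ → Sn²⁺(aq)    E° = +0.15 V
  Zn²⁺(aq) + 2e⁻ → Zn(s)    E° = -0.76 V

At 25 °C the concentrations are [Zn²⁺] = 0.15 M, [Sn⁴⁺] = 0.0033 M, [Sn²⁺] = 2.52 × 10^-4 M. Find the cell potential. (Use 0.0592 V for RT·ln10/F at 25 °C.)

The Sn⁴⁺/Sn²⁺ couple has the higher reduction potential and acts as the cathode, so E°_cell = +0.15 − (-0.76) = 0.91 V.
Balancing electrons gives n = 2; the reaction quotient is Q = [Zn²⁺]·[Sn²⁺]/[Sn⁴⁺] = 0.0115.
At 25 °C, E = E° − (0.0592/n) log Q = 0.91 − (0.0592/2)(-1.941) = 0.910 + 0.057 = 0.967 V.

0.967 V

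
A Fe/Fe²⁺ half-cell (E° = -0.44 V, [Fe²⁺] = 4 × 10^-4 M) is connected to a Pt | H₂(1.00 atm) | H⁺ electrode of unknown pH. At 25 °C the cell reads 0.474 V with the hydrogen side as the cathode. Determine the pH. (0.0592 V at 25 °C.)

pH = 1.12

E°_cell = 0.44 V and n = 2.
log Q = n(E° − E)/0.0592 = 2×(0.44 − 0.474)/0.0592 = -1.149.
With Q = [Fe²⁺]·P(H₂) / [H⁺]^2, solving for [H⁺] gives log[H⁺] = -1.125, so pH = 1.12.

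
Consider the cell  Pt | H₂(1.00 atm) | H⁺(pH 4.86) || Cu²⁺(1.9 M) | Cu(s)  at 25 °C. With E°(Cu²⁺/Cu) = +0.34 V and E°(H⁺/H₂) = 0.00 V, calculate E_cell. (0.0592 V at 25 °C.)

0.64 V

The Cu²⁺/Cu couple is the cathode, so E°_cell = 0.34 V; n = 2.
[H⁺] = 10^(−4.86) = 1.4 × 10^-5 M, and Q = [H⁺]^2 / ([Cu²⁺]·P(H₂)) = 1 × 10^-10.
E = E° − (0.0592/2) log Q = 0.34 − (0.0592/2)(-9.999) = 0.636 V.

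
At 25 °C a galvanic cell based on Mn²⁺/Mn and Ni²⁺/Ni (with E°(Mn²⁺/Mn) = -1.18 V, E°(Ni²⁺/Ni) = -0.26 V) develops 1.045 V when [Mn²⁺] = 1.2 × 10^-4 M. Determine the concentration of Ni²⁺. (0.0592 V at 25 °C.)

2.0 M

From the Nernst equation, log Q = n(E° − E)/0.0592 = 2(0.92 − 1.045)/0.0592 = -4.223, so Q = 5.98 × 10^-5.
With Q = [Mn²⁺]/[Ni²⁺] and the known concentrations, [Ni²⁺] in the denominator gives [Ni²⁺] = 2.0 M.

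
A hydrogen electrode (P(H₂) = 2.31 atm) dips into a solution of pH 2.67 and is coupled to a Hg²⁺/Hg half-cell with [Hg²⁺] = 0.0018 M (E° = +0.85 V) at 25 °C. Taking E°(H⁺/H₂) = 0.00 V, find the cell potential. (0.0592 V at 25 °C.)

0.94 V

The Hg²⁺/Hg couple is the cathode, so E°_cell = 0.85 V; n = 2.
[H⁺] = 10^(−2.67) = 0.0021 M, and Q = [H⁺]^2 / ([Hg²⁺]·P(H₂)) = 0.00110.
E = E° − (0.0592/2) log Q = 0.85 − (0.0592/2)(-2.959) = 0.938 V.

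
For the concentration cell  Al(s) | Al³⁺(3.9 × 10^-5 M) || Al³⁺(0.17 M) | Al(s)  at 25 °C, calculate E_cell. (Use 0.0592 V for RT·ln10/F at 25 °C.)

0.072 V

Both half-cells are Al³⁺/Al, so E°_cell = 0. The concentrated side is the cathode; the cell reaction moves Al³⁺ from high to low concentration with n = 3.
Q = [Al³⁺]_dilute/[Al³⁺]_conc = 3.9 × 10^-5/0.17 = 2.29 × 10^-4.
E = 0 − (0.0592/3) log Q = −(0.0592/3)(-3.639) = 0.0718 V.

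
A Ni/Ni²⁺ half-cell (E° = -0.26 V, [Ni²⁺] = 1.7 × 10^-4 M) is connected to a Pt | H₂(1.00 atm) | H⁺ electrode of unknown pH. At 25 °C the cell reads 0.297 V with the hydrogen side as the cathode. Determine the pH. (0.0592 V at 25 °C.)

E°_cell = 0.26 V and n = 2.
log Q = n(E° − E)/0.0592 = 2×(0.26 − 0.297)/0.0592 = -1.250.
With Q = [Ni²⁺]·P(H₂) / [H⁺]^2, solving for [H⁺] gives log[H⁺] = -1.260, so pH = 1.26.

pH = 1.26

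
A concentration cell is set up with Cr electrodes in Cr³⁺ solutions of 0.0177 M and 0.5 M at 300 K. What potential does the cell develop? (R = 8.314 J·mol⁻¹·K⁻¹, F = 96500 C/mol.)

Both half-cells are Cr³⁺/Cr, so E°_cell = 0. The concentrated side is the cathode; the cell reaction moves Cr³⁺ from high to low concentration with n = 3.
Q = [Cr³⁺]_dilute/[Cr³⁺]_conc = 0.0177/0.5 = 0.0354.
E = 0 − (RT/nF) ln Q = −((8.314×300)/(3×96500))(-3.341) = 0.0288 V.

0.029 V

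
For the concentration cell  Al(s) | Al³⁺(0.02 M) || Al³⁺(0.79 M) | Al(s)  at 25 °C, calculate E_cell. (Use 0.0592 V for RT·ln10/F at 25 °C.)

0.032 V

Both half-cells are Al³⁺/Al, so E°_cell = 0. The concentrated side is the cathode; the cell reaction moves Al³⁺ from high to low concentration with n = 3.
Q = [Al³⁺]_dilute/[Al³⁺]_conc = 0.02/0.79 = 0.0253.
E = 0 − (0.0592/3) log Q = −(0.0592/3)(-1.597) = 0.0315 V.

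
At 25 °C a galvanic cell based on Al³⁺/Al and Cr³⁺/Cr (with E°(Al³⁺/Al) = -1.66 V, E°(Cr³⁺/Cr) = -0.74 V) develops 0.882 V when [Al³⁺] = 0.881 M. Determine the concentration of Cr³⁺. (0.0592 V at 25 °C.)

From the Nernst equation, log Q = n(E° − E)/0.0592 = 3(0.92 − 0.882)/0.0592 = 1.926, so Q = 84.3.
With Q = [Al³⁺]/[Cr³⁺] and the known concentrations, [Cr³⁺] in the denominator gives [Cr³⁺] = 0.01 M.

0.01 M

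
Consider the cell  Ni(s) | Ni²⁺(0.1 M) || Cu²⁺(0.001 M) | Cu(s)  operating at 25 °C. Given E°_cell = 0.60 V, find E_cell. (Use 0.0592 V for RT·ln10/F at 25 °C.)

Balancing electrons gives n = 2; the reaction quotient is Q = [Ni²⁺]/[Cu²⁺] = 100.
At 25 °C, E = E° − (0.0592/n) log Q = 0.60 − (0.0592/2)(2.000) = 0.600 − 0.059 = 0.541 V.

0.541 V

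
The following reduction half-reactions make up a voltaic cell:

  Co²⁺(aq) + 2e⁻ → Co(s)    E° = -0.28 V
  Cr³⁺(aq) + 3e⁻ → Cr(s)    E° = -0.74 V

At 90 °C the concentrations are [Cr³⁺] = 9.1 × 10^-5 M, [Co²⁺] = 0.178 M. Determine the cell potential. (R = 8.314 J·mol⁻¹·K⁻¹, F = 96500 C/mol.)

The Co²⁺/Co couple has the higher reduction potential and acts as the cathode, so E°_cell = -0.28 − (-0.74) = 0.46 V.
Balancing electrons gives n = 6; the reaction quotient is Q = [Cr³⁺]^2/[Co²⁺]^3 = 1.47 × 10^-6.
E = E° − (RT/nF) ln Q = 0.46 − (8.314×363)/(6×96500) × (-13.431) = 0.460 + 0.070 = 0.530 V.

0.530 V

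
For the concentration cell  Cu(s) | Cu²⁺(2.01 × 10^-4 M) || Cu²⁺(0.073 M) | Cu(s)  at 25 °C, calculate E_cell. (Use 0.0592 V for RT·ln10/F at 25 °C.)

0.076 V

Both half-cells are Cu²⁺/Cu, so E°_cell = 0. The concentrated side is the cathode; the cell reaction moves Cu²⁺ from high to low concentration with n = 2.
Q = [Cu²⁺]_dilute/[Cu²⁺]_conc = 2.01 × 10^-4/0.073 = 0.00275.
E = 0 − (0.0592/2) log Q = −(0.0592/2)(-2.560) = 0.0758 V.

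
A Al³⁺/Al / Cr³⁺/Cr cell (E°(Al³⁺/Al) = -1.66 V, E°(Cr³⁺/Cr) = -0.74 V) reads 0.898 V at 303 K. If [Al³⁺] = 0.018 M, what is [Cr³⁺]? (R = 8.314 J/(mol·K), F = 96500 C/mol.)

0.0014 M

From the Nernst equation, ln Q = nF(E° − E)/RT = 3×96500×(0.92 − 0.898)/(8.314×303) = 2.528, so Q = 12.5.
With Q = [Al³⁺]/[Cr³⁺] and the known concentrations, [Cr³⁺] in the denominator gives [Cr³⁺] = 0.0014 M.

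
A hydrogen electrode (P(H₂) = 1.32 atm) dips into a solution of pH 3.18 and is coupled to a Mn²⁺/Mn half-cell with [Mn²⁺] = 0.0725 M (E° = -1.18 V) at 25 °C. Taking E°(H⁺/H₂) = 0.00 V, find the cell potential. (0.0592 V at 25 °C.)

The hydrogen couple is the cathode, so E°_cell = 1.18 V; n = 2.
[H⁺] = 10^(−3.18) = 6.6 × 10^-4 M, and Q = [Mn²⁺]·P(H₂) / [H⁺]^2 = 2.19 × 10^5.
E = E° − (0.0592/2) log Q = 1.18 − (0.0592/2)(5.341) = 1.022 V.

1.02 V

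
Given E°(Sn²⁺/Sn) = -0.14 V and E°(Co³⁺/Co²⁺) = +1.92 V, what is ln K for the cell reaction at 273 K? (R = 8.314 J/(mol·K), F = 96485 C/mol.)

ln K = 175.1

E°_cell = +1.92 − (-0.14) = 2.06 V, with n = 2 electrons transferred.
At equilibrium E = 0, so the Nernst equation gives ln K = nFE°/RT = (2)(96485)(2.06)/((8.314)(273)) = 175.14.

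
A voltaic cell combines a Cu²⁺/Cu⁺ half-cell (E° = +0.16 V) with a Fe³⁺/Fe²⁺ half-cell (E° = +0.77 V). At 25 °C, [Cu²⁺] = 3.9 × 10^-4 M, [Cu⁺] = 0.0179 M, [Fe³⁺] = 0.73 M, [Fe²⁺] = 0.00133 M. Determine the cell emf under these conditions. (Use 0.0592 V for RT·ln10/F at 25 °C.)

The Fe³⁺/Fe²⁺ couple has the higher reduction potential and acts as the cathode, so E°_cell = +0.77 − (+0.16) = 0.61 V.
Balancing electrons gives n = 1; the reaction quotient is Q = [Cu²⁺]·[Fe²⁺]/([Cu⁺]·[Fe³⁺]) = 3.97 × 10^-5.
At 25 °C, E = E° − (0.0592/n) log Q = 0.61 − (0.0592/1)(-4.401) = 0.610 + 0.261 = 0.871 V.

0.871 V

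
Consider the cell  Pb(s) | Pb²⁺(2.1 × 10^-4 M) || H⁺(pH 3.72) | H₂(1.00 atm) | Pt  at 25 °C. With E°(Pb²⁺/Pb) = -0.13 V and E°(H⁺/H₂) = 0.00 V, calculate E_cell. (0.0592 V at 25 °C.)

The hydrogen couple is the cathode, so E°_cell = 0.13 V; n = 2.
[H⁺] = 10^(−3.72) = 1.9 × 10^-4 M, and Q = [Pb²⁺]·P(H₂) / [H⁺]^2 = 5780.
E = E° − (0.0592/2) log Q = 0.13 − (0.0592/2)(3.762) = 0.019 V.

0.019 V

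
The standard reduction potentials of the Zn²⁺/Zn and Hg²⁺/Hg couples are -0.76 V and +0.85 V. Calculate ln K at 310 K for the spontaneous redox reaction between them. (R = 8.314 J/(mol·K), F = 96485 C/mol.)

E°_cell = +0.85 − (-0.76) = 1.61 V, with n = 2 electrons transferred.
At equilibrium E = 0, so the Nernst equation gives ln K = nFE°/RT = (2)(96485)(1.61)/((8.314)(310)) = 120.54.

ln K = 120.5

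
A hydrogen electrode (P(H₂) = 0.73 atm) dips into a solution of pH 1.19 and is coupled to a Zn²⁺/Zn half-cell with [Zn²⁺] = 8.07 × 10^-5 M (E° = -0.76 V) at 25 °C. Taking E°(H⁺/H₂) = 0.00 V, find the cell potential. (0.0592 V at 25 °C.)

The hydrogen couple is the cathode, so E°_cell = 0.76 V; n = 2.
[H⁺] = 10^(−1.19) = 0.065 M, and Q = [Zn²⁺]·P(H₂) / [H⁺]^2 = 0.0141.
E = E° − (0.0592/2) log Q = 0.76 − (0.0592/2)(-1.850) = 0.815 V.

0.81 V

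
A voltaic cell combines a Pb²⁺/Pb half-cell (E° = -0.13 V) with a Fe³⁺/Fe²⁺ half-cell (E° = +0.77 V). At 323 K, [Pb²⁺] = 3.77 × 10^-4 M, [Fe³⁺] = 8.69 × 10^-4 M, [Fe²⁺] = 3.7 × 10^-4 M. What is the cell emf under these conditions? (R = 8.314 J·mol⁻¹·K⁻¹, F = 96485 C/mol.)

The Fe³⁺/Fe²⁺ couple has the higher reduction potential and acts as the cathode, so E°_cell = +0.77 − (-0.13) = 0.90 V.
Balancing electrons gives n = 2; the reaction quotient is Q = [Pb²⁺]·[Fe²⁺]^2/[Fe³⁺]^2 = 6.83 × 10^-5.
E = E° − (RT/nF) ln Q = 0.90 − (8.314×323)/(2×96485) × (-9.591) = 0.900 + 0.133 = 1.033 V.

1.03 V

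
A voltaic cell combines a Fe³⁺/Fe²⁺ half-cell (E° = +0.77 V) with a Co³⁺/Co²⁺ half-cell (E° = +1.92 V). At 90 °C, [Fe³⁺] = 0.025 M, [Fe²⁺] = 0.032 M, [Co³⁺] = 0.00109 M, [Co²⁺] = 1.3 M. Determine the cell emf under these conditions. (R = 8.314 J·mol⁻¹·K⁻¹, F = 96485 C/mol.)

0.936 V

The Co³⁺/Co²⁺ couple has the higher reduction potential and acts as the cathode, so E°_cell = +1.92 − (+0.77) = 1.15 V.
Balancing electrons gives n = 1; the reaction quotient is Q = [Fe³⁺]·[Co²⁺]/([Fe²⁺]·[Co³⁺]) = 932.
E = E° − (RT/nF) ln Q = 1.15 − (8.314×363)/(1×96485) × (6.837) = 1.150 − 0.214 = 0.936 V.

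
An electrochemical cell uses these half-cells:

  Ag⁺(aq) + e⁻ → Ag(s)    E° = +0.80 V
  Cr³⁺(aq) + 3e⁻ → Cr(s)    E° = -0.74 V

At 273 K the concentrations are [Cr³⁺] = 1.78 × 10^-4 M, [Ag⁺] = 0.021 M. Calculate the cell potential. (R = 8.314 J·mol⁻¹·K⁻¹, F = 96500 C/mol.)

1.52 V

The Ag⁺/Ag couple has the higher reduction potential and acts as the cathode, so E°_cell = +0.80 − (-0.74) = 1.54 V.
Balancing electrons gives n = 3; the reaction quotient is Q = [Cr³⁺]/[Ag⁺]^3 = 19.2.
E = E° − (RT/nF) ln Q = 1.54 − (8.314×273)/(3×96500) × (2.956) = 1.540 − 0.023 = 1.517 V.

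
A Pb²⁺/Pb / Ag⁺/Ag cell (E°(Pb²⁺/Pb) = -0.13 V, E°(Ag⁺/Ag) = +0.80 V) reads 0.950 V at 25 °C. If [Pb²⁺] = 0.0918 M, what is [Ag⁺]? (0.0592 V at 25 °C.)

From the Nernst equation, log Q = n(E° − E)/0.0592 = 2(0.93 − 0.950)/0.0592 = -0.676, so Q = 0.211.
With Q = [Pb²⁺]/[Ag⁺]^2 and the known concentrations, [Ag⁺]^2 in the denominator gives [Ag⁺] = 0.66 M.

0.66 M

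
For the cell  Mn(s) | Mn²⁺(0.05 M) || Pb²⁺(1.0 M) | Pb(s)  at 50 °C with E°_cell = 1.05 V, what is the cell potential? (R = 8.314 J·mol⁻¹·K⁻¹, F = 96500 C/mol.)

Balancing electrons gives n = 2; the reaction quotient is Q = [Mn²⁺]/[Pb²⁺] = 0.0500.
E = E° − (RT/nF) ln Q = 1.05 − (8.314×323)/(2×96500) × (-2.996) = 1.050 + 0.042 = 1.092 V.

1.09 V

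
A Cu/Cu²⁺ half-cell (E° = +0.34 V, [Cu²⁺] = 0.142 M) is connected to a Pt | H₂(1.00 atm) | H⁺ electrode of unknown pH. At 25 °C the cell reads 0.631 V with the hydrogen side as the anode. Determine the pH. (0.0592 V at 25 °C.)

E°_cell = 0.34 V and n = 2.
log Q = n(E° − E)/0.0592 = 2×(0.34 − 0.631)/0.0592 = -9.831.
With Q = [H⁺]^2 / ([Cu²⁺]·P(H₂)), solving for [H⁺] gives log[H⁺] = -5.339, so pH = 5.34.

pH = 5.34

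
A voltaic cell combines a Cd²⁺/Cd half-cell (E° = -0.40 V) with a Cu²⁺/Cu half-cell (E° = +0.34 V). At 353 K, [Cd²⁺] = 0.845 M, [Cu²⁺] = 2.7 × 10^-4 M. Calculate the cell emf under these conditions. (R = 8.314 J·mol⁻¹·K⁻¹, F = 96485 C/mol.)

The Cu²⁺/Cu couple has the higher reduction potential and acts as the cathode, so E°_cell = +0.34 − (-0.40) = 0.74 V.
Balancing electrons gives n = 2; the reaction quotient is Q = [Cd²⁺]/[Cu²⁺] = 3130.
E = E° − (RT/nF) ln Q = 0.74 − (8.314×353)/(2×96485) × (8.049) = 0.740 − 0.122 = 0.618 V.

0.618 V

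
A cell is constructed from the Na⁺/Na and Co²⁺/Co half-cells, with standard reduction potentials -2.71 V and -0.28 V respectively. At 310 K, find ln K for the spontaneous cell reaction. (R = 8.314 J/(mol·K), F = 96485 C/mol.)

E°_cell = -0.28 − (-2.71) = 2.43 V, with n = 2 electrons transferred.
At equilibrium E = 0, so the Nernst equation gives ln K = nFE°/RT = (2)(96485)(2.43)/((8.314)(310)) = 181.94.

ln K = 181.9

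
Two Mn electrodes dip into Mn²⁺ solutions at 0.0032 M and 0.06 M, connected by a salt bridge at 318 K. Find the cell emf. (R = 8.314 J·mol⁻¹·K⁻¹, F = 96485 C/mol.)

0.040 V

Both half-cells are Mn²⁺/Mn, so E°_cell = 0. The concentrated side is the cathode; the cell reaction moves Mn²⁺ from high to low concentration with n = 2.
Q = [Mn²⁺]_dilute/[Mn²⁺]_conc = 0.0032/0.06 = 0.0533.
E = 0 − (RT/nF) ln Q = −((8.314×318)/(2×96485))(-2.931) = 0.0402 V.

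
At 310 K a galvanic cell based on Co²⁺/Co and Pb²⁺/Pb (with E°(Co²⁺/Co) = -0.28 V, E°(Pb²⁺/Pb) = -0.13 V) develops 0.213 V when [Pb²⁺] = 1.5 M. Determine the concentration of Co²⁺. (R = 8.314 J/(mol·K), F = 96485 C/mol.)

0.013 M

From the Nernst equation, ln Q = nF(E° − E)/RT = 2×96485×(0.15 − 0.213)/(8.314×310) = -4.717, so Q = 0.00894.
With Q = [Co²⁺]/[Pb²⁺] and the known concentrations, [Co²⁺] in the numerator gives [Co²⁺] = 0.013 M.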